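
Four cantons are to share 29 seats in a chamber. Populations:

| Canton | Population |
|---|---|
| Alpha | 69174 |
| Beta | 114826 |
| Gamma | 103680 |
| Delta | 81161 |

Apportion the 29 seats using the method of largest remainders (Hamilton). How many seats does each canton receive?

Alpha=6, Beta=9, Gamma=8, Delta=6

Total 368841; standard divisor 368841/29 ≈ 12718.655.
Standard quotas: Alpha 5.4388, Beta 9.0282, Gamma 8.1518, Delta 6.3813.
Lower quotas: Alpha 5, Beta 9, Gamma 8, Delta 6 (sum 28, leaving 1 seat).
Remainders in descending order: Alpha 0.4388, Delta 0.3813, Gamma 0.1518, Beta 0.0282.
Largest remainder: Alpha receives the extra seat.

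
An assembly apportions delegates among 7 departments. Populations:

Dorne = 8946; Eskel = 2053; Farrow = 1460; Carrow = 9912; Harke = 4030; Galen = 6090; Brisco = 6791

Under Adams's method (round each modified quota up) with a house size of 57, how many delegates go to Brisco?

Standard divisor 39282/57 ≈ 689.158; standard quotas: Dorne 12.981, Eskel 2.979, Farrow 2.119, Carrow 14.383, Harke 5.848, Galen 8.837, Brisco 9.854.
Rounding up gives 13, 3, 3, 15, 6, 9, 10 = 59 seats, so the divisor must be adjusted.
With modified divisor 740: modified quotas Dorne 12.089, Eskel 2.774, Farrow 1.973, Carrow 13.395, Harke 5.446, Galen 8.230, Brisco 9.177.
Rounding up: Dorne 13, Eskel 3, Farrow 2, Carrow 14, Harke 6, Galen 9, Brisco 10 (total 57).
Brisco receives 10.

10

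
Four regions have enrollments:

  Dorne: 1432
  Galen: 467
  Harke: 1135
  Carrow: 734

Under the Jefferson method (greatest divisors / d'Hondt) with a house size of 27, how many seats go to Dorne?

11

Standard divisor 3768/27 ≈ 139.556; standard quotas: Dorne 10.261, Galen 3.346, Harke 8.133, Carrow 5.260.
Rounding down gives 10, 3, 8, 5 = 26 seats, so the divisor must be adjusted.
With modified divisor 128: modified quotas Dorne 11.188, Galen 3.648, Harke 8.867, Carrow 5.734.
Rounding down: Dorne 11, Galen 3, Harke 8, Carrow 5 (total 27).
Dorne receives 11.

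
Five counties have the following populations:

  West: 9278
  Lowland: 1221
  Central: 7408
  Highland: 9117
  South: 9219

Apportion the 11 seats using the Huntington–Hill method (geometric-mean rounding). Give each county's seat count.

West 3, Lowland 1, Central 2, Highland 2, South 3

With divisor 3743: modified quotas West 2.479, Lowland 0.326, Central 1.979, Highland 2.436, South 2.463.
Geometric-mean thresholds: West √(2·3)=2.449, Lowland (min 1), Central √(1·2)=1.414, Highland √(2·3)=2.449, South √(2·3)=2.449.
Each quota rounded against its threshold gives West 3, Lowland 1, Central 2, Highland 2, South 3 (total 11).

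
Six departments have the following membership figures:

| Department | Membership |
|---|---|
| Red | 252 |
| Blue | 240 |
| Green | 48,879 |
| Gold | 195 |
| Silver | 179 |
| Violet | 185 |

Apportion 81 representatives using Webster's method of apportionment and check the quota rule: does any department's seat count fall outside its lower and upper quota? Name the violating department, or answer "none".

Standard quotas: Red 0.409, Blue 0.389, Green 79.295, Gold 0.316, Silver 0.290, Violet 0.300.
Webster allocation: Red 0, Blue 0, Green 81, Gold 0, Silver 0, Violet 0.
Green has quota 79.295 (lower 79, upper 80) but receives 81 — outside the quota interval.

Green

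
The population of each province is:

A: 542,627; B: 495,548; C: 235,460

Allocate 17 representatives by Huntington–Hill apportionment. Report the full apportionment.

With divisor 74488: modified quotas A 7.285, B 6.653, C 3.161.
Geometric-mean thresholds: A √(7·8)=7.483, B √(6·7)=6.481, C √(3·4)=3.464.
Each quota rounded against its threshold gives A 7, B 7, C 3 (total 17).

A 7; B 7; C 3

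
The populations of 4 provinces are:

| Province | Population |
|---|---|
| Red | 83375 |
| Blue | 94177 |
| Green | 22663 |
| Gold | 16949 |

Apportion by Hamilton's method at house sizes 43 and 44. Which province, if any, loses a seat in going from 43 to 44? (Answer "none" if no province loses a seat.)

At 43 seats: Red 17, Blue 19, Green 4, Gold 3.
At 44 seats: Red 17, Blue 19, Green 5, Gold 3.
No province's allocation decreased.

none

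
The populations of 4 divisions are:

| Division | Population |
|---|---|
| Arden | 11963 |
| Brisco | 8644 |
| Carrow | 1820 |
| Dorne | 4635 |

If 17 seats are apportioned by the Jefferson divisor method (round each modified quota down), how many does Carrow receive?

Standard divisor 27062/17 ≈ 1591.882; standard quotas: Arden 7.515, Brisco 5.430, Carrow 1.143, Dorne 2.912.
Rounding down gives 7, 5, 1, 2 = 15 seats, so the divisor must be adjusted.
With modified divisor 1470: modified quotas Arden 8.138, Brisco 5.880, Carrow 1.238, Dorne 3.153.
Rounding down: Arden 8, Brisco 5, Carrow 1, Dorne 3 (total 17).
Carrow receives 1.

1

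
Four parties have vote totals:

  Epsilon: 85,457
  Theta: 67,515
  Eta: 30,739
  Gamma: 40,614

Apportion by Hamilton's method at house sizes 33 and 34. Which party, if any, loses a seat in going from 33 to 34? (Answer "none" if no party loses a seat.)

none

At 33 seats: Epsilon 13, Theta 10, Eta 4, Gamma 6.
At 34 seats: Epsilon 13, Theta 10, Eta 5, Gamma 6.
No party's allocation decreased.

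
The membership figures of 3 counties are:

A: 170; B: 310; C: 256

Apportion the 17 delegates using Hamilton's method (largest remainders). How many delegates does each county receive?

A=4; B=7; C=6

Total 736; standard divisor 736/17 ≈ 43.294.
Standard quotas: A 3.927, B 7.160, C 5.913.
Lower quotas: A 3, B 7, C 5 (sum 15, leaving 2 seats).
Remainders in descending order: A 0.927, C 0.913, B 0.160.
Largest remainders: A, C receive the extra seats.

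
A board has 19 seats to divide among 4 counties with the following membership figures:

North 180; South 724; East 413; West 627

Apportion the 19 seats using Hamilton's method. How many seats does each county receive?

Total 1944; standard divisor 1944/19 ≈ 102.316.
Standard quotas: North 1.759, South 7.076, East 4.037, West 6.128.
Lower quotas: North 1, South 7, East 4, West 6 (sum 18, leaving 1 seat).
Remainders in descending order: North 0.759, West 0.128, South 0.076, East 0.037.
The surplus seat goes to North.

North=2, South=7, East=4, West=6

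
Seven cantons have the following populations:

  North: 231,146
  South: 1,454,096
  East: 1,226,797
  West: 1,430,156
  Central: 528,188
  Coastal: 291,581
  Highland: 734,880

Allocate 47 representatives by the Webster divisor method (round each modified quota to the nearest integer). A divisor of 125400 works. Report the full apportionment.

North: 2, South: 12, East: 10, West: 11, Central: 4, Coastal: 2, Highland: 6

With modified divisor 125400: modified quotas North 1.843, South 11.596, East 9.783, West 11.405, Central 4.212, Coastal 2.325, Highland 5.860.
Rounding to the nearest integer: North 2, South 12, East 10, West 11, Central 4, Coastal 2, Highland 6 (total 47).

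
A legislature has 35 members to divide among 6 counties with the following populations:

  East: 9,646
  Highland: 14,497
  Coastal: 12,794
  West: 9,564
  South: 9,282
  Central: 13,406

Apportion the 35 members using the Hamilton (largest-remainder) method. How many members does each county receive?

East: 5, Highland: 7, Coastal: 6, West: 5, South: 5, Central: 7

The standard divisor is 69189/35 ≈ 1976.829.
Standard quotas: East 4.8795, Highland 7.3335, Coastal 6.4720, West 4.8381, South 4.6954, Central 6.7816.
Lower quotas: East 4, Highland 7, Coastal 6, West 4, South 4, Central 6 (sum 31, leaving 4 seats).
Remainders in descending order: East 0.8795, West 0.8381, Central 0.7816, South 0.6954, Coastal 0.4720, Highland 0.3335.
The surplus seats go to East, West, Central, South.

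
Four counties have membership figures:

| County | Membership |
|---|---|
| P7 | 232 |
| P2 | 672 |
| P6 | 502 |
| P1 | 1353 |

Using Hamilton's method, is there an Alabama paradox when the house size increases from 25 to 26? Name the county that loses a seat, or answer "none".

none

At 25 seats: P7 2, P2 6, P6 5, P1 12.
At 26 seats: P7 2, P2 6, P6 5, P1 13.
No county's allocation decreased.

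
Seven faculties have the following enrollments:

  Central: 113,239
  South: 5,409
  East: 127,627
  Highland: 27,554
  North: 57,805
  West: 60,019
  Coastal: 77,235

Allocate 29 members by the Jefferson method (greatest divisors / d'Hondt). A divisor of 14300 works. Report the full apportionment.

Central 7; South 0; East 8; Highland 1; North 4; West 4; Coastal 5

With modified divisor 14300: modified quotas Central 7.919, South 0.378, East 8.925, Highland 1.927, North 4.042, West 4.197, Coastal 5.401.
Rounding down: Central 7, South 0, East 8, Highland 1, North 4, West 4, Coastal 5 (total 29).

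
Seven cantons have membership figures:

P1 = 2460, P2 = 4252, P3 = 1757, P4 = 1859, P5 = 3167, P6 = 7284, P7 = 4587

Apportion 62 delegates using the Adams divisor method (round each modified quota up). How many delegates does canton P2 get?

10

Standard divisor 25366/62 ≈ 409.129; standard quotas: P1 6.013, P2 10.393, P3 4.294, P4 4.544, P5 7.741, P6 17.804, P7 11.212.
Rounding up gives 7, 11, 5, 5, 8, 18, 12 = 66 seats, so the divisor must be adjusted.
With modified divisor 430: modified quotas P1 5.721, P2 9.888, P3 4.086, P4 4.323, P5 7.365, P6 16.940, P7 10.667.
Rounding up: P1 6, P2 10, P3 5, P4 5, P5 8, P6 17, P7 11 (total 62).
P2 receives 10.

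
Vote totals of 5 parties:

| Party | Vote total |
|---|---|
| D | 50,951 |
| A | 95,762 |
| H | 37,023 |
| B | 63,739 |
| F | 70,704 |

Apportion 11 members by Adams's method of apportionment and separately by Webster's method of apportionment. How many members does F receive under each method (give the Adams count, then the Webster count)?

Adams: D 2, A 3, H 2, B 2, F 2.
Webster: D 2, A 3, H 1, B 2, F 3.
F gets 2 under Adams and 3 under Webster.

2 and 3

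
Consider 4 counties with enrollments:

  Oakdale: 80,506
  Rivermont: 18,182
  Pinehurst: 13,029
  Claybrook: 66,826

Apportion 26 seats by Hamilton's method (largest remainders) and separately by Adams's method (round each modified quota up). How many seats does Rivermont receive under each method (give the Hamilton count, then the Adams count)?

2 and 3

Hamilton: Oakdale 12, Rivermont 2, Pinehurst 2, Claybrook 10.
Adams: Oakdale 11, Rivermont 3, Pinehurst 2, Claybrook 10.
Rivermont gets 2 under Hamilton and 3 under Adams.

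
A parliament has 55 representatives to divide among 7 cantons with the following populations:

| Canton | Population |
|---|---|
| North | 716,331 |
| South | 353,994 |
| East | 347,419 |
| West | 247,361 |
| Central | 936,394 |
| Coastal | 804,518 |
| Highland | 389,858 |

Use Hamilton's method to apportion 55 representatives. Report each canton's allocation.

North=10; South=5; East=5; West=4; Central=13; Coastal=12; Highland=6

Total 3795875; standard divisor 3795875/55 ≈ 69015.909.
Standard quotas: North 10.3792, South 5.1292, East 5.0339, West 3.5841, Central 13.5678, Coastal 11.6570, Highland 5.6488.
Lower quotas: North 10, South 5, East 5, West 3, Central 13, Coastal 11, Highland 5 (sum 52, leaving 3 seats).
Remainders in descending order: Coastal 0.6570, Highland 0.6488, West 0.5841, Central 0.5678, North 0.3792, South 0.1292, East 0.0339.
The surplus seats go to Coastal, Highland, West.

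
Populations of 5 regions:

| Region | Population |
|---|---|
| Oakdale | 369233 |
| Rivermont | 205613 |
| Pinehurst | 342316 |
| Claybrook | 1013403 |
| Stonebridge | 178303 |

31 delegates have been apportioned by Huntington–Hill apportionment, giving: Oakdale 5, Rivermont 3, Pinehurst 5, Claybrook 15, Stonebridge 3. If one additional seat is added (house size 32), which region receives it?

Priority for the next seat is population ÷ (√(s·(s+1))).
Priorities: Oakdale 67412.414, Rivermont 59355.360, Pinehurst 62498.065, Claybrook 65414.882, Stonebridge 51471.643.
Highest priority: Oakdale.

Oakdale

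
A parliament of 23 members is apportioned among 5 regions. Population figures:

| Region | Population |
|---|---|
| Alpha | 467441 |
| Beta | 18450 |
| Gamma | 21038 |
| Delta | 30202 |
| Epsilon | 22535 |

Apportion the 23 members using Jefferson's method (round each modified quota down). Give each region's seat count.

Standard divisor 559666/23 ≈ 24333.304; standard quotas: Alpha 19.210, Beta 0.758, Gamma 0.865, Delta 1.241, Epsilon 0.926.
Rounding down gives 19, 0, 0, 1, 0 = 20 seats, so the divisor must be adjusted.
With modified divisor 21800: modified quotas Alpha 21.442, Beta 0.846, Gamma 0.965, Delta 1.385, Epsilon 1.034.
Rounding down: Alpha 21, Beta 0, Gamma 0, Delta 1, Epsilon 1 (total 23).

Alpha=21, Beta=0, Gamma=0, Delta=1, Epsilon=1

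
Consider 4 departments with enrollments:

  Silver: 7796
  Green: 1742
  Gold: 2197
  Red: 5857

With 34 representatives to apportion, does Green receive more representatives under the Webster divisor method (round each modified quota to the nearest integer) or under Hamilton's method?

Webster: Silver 15, Green 3, Gold 4, Red 12.
Hamilton: Silver 15, Green 4, Gold 4, Red 11.
Green gets 3 under Webster and 4 under Hamilton.

Hamilton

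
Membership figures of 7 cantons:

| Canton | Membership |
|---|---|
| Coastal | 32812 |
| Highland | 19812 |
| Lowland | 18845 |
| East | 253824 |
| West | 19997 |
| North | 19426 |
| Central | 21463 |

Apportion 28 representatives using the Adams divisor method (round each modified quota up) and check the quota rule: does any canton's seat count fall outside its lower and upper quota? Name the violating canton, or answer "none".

East

Standard quotas: Coastal 2.379, Highland 1.436, Lowland 1.366, East 18.404, West 1.450, North 1.408, Central 1.556.
Adams allocation: Coastal 2, Highland 2, Lowland 2, East 16, West 2, North 2, Central 2.
East has quota 18.404 (lower 18, upper 19) but receives 16 — outside the quota interval.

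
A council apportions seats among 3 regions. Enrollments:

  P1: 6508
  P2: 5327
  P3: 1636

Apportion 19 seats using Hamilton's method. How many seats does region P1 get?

9

Standard divisor: 13471 ÷ 19 = 709.
Standard quotas: P1 9.1791, P2 7.5134, P3 2.3075.
Lower quotas: P1 9, P2 7, P3 2 (sum 18, leaving 1 seat).
Remainders in descending order: P2 0.5134, P3 0.3075, P1 0.1791.
Largest remainder: P2 receives the extra seat.
P1 receives 9.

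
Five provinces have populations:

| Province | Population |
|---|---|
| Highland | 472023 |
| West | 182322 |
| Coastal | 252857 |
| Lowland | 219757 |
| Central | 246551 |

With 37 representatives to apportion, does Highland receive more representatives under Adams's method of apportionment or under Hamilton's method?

Hamilton

Adams: Highland 12, West 5, Coastal 7, Lowland 6, Central 7.
Hamilton: Highland 13, West 5, Coastal 7, Lowland 6, Central 6.
Highland gets 12 under Adams and 13 under Hamilton.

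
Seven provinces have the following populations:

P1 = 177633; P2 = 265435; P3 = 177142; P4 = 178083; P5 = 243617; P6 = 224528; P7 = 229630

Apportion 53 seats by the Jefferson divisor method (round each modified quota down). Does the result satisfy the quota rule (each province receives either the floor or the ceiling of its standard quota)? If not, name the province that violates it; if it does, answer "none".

none

Standard quotas: P1 6.293, P2 9.403, P3 6.275, P4 6.309, P5 8.630, P6 7.954, P7 8.135.
Jefferson allocation: P1 6, P2 10, P3 6, P4 6, P5 9, P6 8, P7 8.
Every allocation lies between the lower and upper quota.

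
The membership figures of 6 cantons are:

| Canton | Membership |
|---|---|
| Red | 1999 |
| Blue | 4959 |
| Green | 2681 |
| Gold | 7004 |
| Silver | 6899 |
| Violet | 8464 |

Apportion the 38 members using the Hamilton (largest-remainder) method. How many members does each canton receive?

Red: 3; Blue: 6; Green: 3; Gold: 8; Silver: 8; Violet: 10

Standard divisor: 32006 ÷ 38 ≈ 842.263.
Standard quotas: Red 2.3734, Blue 5.8877, Green 3.1831, Gold 8.3157, Silver 8.1910, Violet 10.0491.
Lower quotas: Red 2, Blue 5, Green 3, Gold 8, Silver 8, Violet 10 (sum 36, leaving 2 seats).
Remainders in descending order: Blue 0.8877, Red 0.3734, Gold 0.3157, Silver 0.1910, Green 0.1831, Violet 0.0491.
Largest remainders: Blue, Red receive the extra seats.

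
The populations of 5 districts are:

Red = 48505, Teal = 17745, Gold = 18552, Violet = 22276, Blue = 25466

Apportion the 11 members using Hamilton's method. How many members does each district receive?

Total 132544; standard divisor 132544/11 ≈ 12049.455.
Standard quotas: Red 4.0255, Teal 1.4727, Gold 1.5397, Violet 1.8487, Blue 2.1135.
Lower quotas: Red 4, Teal 1, Gold 1, Violet 1, Blue 2 (sum 9, leaving 2 seats).
Remainders in descending order: Violet 0.8487, Gold 0.5397, Teal 0.4727, Blue 0.1135, Red 0.0255.
Largest remainders: Violet, Gold receive the extra seats.

Red=4, Teal=1, Gold=2, Violet=2, Blue=2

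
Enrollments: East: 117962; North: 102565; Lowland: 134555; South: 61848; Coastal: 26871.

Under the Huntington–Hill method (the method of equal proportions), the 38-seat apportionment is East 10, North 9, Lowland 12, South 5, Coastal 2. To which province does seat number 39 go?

South

Priority for the next seat is population ÷ (√(s·(s+1))).
Priorities: East 11247.235, North 10811.300, Lowland 10773.022, South 11291.848, Coastal 10970.040.
Highest priority: South.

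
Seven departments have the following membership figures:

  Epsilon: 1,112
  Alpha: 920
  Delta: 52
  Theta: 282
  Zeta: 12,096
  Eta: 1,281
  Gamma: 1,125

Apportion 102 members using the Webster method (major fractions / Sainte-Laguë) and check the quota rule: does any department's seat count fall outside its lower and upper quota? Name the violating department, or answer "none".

Zeta

Standard quotas: Epsilon 6.724, Alpha 5.563, Delta 0.314, Theta 1.705, Zeta 73.144, Eta 7.746, Gamma 6.803.
Webster allocation: Epsilon 7, Alpha 6, Delta 0, Theta 2, Zeta 72, Eta 8, Gamma 7.
Zeta has quota 73.144 (lower 73, upper 74) but receives 72 — outside the quota interval.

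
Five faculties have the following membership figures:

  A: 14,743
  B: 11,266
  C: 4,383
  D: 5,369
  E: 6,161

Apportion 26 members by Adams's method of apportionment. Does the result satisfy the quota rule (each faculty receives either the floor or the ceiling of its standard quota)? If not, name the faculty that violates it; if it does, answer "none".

none

Standard quotas: A 9.144, B 6.987, C 2.718, D 3.330, E 3.821.
Adams allocation: A 9, B 7, C 3, D 3, E 4.
Every allocation lies between the lower and upper quota.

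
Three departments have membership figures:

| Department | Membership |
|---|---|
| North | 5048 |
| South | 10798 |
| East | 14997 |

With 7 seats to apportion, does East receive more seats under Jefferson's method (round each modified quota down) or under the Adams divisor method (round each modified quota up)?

Jefferson

Jefferson: North 1, South 2, East 4.
Adams: North 1, South 3, East 3.
East gets 4 under Jefferson and 3 under Adams.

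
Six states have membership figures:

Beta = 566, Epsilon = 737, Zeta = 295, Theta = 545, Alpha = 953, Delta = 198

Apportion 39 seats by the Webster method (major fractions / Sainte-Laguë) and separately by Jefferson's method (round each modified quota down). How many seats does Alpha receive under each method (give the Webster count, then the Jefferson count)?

Webster: Beta 7, Epsilon 9, Zeta 4, Theta 6, Alpha 11, Delta 2.
Jefferson: Beta 7, Epsilon 9, Zeta 3, Theta 6, Alpha 12, Delta 2.
Alpha gets 11 under Webster and 12 under Jefferson.

11 and 12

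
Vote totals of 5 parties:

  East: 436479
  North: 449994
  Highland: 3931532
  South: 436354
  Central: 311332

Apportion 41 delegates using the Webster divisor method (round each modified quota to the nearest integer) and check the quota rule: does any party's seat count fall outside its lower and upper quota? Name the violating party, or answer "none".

Highland

Standard quotas: East 3.215, North 3.315, Highland 28.962, South 3.214, Central 2.293.
Webster allocation: East 3, North 3, Highland 30, South 3, Central 2.
Highland has quota 28.962 (lower 28, upper 29) but receives 30 — outside the quota interval.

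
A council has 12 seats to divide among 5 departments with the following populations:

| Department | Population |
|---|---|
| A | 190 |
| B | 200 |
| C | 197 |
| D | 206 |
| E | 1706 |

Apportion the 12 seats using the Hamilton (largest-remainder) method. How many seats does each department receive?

Standard divisor: 2499 ÷ 12 ≈ 208.25.
Standard quotas: A 0.912, B 0.960, C 0.946, D 0.989, E 8.192.
Lower quotas: A 0, B 0, C 0, D 0, E 8 (sum 8, leaving 4 seats).
Remainders in descending order: D 0.989, B 0.960, C 0.946, A 0.912, E 0.192.
Largest remainders: D, B, C, A receive the extra seats.

A=1; B=1; C=1; D=1; E=8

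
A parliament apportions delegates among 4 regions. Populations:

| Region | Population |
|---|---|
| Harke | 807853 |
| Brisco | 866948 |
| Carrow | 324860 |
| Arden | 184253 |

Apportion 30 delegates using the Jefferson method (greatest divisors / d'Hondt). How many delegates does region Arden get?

Standard divisor 2183914/30 ≈ 72797.133; standard quotas: Harke 11.097, Brisco 11.909, Carrow 4.463, Arden 2.531.
Rounding down gives 11, 11, 4, 2 = 28 seats, so the divisor must be adjusted.
With modified divisor 67000: modified quotas Harke 12.058, Brisco 12.940, Carrow 4.849, Arden 2.750.
Rounding down: Harke 12, Brisco 12, Carrow 4, Arden 2 (total 30).
Arden receives 2.

2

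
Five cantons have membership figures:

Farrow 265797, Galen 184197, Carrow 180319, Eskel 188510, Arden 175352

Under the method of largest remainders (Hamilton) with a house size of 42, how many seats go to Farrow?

11

Standard divisor: 994175 ÷ 42 ≈ 23670.833.
Standard quotas: Farrow 11.2289, Galen 7.7816, Carrow 7.6178, Eskel 7.9638, Arden 7.4079.
Lower quotas: Farrow 11, Galen 7, Carrow 7, Eskel 7, Arden 7 (sum 39, leaving 3 seats).
Remainders in descending order: Eskel 0.9638, Galen 0.7816, Carrow 0.6178, Arden 0.4079, Farrow 0.2289.
Largest remainders: Eskel, Galen, Carrow receive the extra seats.
Farrow receives 11.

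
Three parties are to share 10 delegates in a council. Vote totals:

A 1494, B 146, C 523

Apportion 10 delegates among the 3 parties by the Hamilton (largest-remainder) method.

A=7; B=1; C=2

Total 2163; standard divisor 2163/10 ≈ 216.3.
Standard quotas: A 6.907, B 0.675, C 2.418.
Lower quotas: A 6, B 0, C 2 (sum 8, leaving 2 seats).
Remainders in descending order: A 0.907, B 0.675, C 0.418.
Largest remainders: A, B receive the extra seats.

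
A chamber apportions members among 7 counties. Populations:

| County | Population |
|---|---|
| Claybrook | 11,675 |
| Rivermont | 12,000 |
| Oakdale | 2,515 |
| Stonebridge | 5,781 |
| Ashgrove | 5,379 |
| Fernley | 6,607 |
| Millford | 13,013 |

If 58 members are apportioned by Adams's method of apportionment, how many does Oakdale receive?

3

Standard divisor 56970/58 ≈ 982.241; standard quotas: Claybrook 11.886, Rivermont 12.217, Oakdale 2.560, Stonebridge 5.886, Ashgrove 5.476, Fernley 6.726, Millford 13.248.
Rounding up gives 12, 13, 3, 6, 6, 7, 14 = 61 seats, so the divisor must be adjusted.
With modified divisor 1070: modified quotas Claybrook 10.911, Rivermont 11.215, Oakdale 2.350, Stonebridge 5.403, Ashgrove 5.027, Fernley 6.175, Millford 12.162.
Rounding up: Claybrook 11, Rivermont 12, Oakdale 3, Stonebridge 6, Ashgrove 6, Fernley 7, Millford 13 (total 58).
Oakdale receives 3.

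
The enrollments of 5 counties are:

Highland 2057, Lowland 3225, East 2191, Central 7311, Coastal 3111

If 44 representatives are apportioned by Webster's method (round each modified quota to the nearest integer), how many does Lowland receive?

Standard divisor 17895/44 ≈ 406.705; standard quotas: Highland 5.058, Lowland 7.930, East 5.387, Central 17.976, Coastal 7.649.
Rounding to the nearest integer gives Highland 5, Lowland 8, East 5, Central 18, Coastal 8 — total 44, matching the house size, so no adjustment is needed.
Lowland receives 8.

8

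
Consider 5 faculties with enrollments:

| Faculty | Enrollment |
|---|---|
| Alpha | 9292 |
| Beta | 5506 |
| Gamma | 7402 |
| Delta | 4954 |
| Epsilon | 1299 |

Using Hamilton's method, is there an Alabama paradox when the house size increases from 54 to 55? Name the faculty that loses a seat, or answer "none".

At 54 seats: Alpha 18, Beta 10, Gamma 14, Delta 9, Epsilon 3.
At 55 seats: Alpha 18, Beta 11, Gamma 14, Delta 10, Epsilon 2.
Epsilon drops from 3 to 2.

Epsilon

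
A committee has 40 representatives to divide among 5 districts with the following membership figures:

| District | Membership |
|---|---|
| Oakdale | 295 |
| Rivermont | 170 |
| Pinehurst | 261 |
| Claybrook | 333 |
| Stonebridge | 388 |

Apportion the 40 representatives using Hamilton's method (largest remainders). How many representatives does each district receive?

Oakdale 8, Rivermont 5, Pinehurst 7, Claybrook 9, Stonebridge 11

The standard divisor is 1447/40 ≈ 36.175.
Standard quotas: Oakdale 8.155, Rivermont 4.699, Pinehurst 7.215, Claybrook 9.205, Stonebridge 10.726.
Lower quotas: Oakdale 8, Rivermont 4, Pinehurst 7, Claybrook 9, Stonebridge 10 (sum 38, leaving 2 seats).
Remainders in descending order: Stonebridge 0.726, Rivermont 0.699, Pinehurst 0.215, Claybrook 0.205, Oakdale 0.155.
Largest remainders: Stonebridge, Rivermont receive the extra seats.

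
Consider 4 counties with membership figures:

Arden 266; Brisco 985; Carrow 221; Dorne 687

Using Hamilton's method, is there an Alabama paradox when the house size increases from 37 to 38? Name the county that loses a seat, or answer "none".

none

At 37 seats: Arden 4, Brisco 17, Carrow 4, Dorne 12.
At 38 seats: Arden 5, Brisco 17, Carrow 4, Dorne 12.
No county's allocation decreased.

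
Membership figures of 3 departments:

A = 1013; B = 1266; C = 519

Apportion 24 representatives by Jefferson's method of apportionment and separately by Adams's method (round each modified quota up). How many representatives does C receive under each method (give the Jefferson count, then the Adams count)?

4 and 5

Jefferson: A 9, B 11, C 4.
Adams: A 9, B 10, C 5.
C gets 4 under Jefferson and 5 under Adams.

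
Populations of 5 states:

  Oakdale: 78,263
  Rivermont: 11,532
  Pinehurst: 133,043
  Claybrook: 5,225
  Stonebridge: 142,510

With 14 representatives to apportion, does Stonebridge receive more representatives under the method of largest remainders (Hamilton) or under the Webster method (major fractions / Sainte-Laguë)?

Hamilton: Oakdale 3, Rivermont 1, Pinehurst 5, Claybrook 0, Stonebridge 5.
Webster: Oakdale 3, Rivermont 0, Pinehurst 5, Claybrook 0, Stonebridge 6.
Stonebridge gets 5 under Hamilton and 6 under Webster.

Webster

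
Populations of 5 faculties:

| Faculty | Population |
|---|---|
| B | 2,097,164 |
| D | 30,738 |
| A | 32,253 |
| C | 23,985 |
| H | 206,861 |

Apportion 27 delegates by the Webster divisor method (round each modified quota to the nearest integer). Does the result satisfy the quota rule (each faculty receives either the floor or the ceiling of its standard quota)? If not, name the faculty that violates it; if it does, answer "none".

Standard quotas: B 23.682, D 0.347, A 0.364, C 0.271, H 2.336.
Webster allocation: B 25, D 0, A 0, C 0, H 2.
B has quota 23.682 (lower 23, upper 24) but receives 25 — outside the quota interval.

B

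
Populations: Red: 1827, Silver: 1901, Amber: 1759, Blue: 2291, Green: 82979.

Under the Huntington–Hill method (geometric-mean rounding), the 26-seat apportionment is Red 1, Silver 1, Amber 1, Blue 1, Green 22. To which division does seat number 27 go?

Priority for the next seat is population ÷ (√(s·(s+1))).
Priorities: Red 1291.884, Silver 1344.210, Amber 1243.801, Blue 1619.982, Green 3688.866.
Highest priority: Green.

Green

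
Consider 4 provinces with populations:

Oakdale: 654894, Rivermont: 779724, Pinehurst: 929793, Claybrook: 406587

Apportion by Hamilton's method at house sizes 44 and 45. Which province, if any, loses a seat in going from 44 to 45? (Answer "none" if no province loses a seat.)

Claybrook

At 44 seats: Oakdale 10, Rivermont 12, Pinehurst 15, Claybrook 7.
At 45 seats: Oakdale 11, Rivermont 13, Pinehurst 15, Claybrook 6.
Claybrook drops from 7 to 6.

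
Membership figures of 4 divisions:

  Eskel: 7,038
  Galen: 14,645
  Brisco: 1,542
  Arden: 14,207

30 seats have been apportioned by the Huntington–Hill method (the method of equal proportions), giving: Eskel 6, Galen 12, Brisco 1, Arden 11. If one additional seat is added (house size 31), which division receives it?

Arden

Priority for the next seat is population ÷ (√(s·(s+1))).
Priorities: Eskel 1085.987, Galen 1172.538, Brisco 1090.359, Arden 1236.561.
Highest priority: Arden.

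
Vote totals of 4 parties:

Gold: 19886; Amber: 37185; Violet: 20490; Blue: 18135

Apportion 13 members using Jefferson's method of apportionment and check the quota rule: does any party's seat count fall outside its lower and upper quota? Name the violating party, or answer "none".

Standard quotas: Gold 2.701, Amber 5.051, Violet 2.784, Blue 2.464.
Jefferson allocation: Gold 3, Amber 5, Violet 3, Blue 2.
Every allocation lies between the lower and upper quota.

none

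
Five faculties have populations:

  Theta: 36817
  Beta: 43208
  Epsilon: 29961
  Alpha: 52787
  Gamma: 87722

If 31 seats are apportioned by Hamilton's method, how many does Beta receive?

5

The standard divisor is 250495/31 ≈ 8080.484.
Standard quotas: Theta 4.5563, Beta 5.3472, Epsilon 3.7078, Alpha 6.5327, Gamma 10.8560.
Lower quotas: Theta 4, Beta 5, Epsilon 3, Alpha 6, Gamma 10 (sum 28, leaving 3 seats).
Remainders in descending order: Gamma 0.8560, Epsilon 0.7078, Theta 0.5563, Alpha 0.5327, Beta 0.3472.
Largest remainders: Gamma, Epsilon, Theta receive the extra seats.
Beta receives 5.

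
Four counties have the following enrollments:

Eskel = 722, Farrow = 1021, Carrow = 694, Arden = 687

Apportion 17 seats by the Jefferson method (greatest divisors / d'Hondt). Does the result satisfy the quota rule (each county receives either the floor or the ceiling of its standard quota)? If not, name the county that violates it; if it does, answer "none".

Standard quotas: Eskel 3.929, Farrow 5.556, Carrow 3.777, Arden 3.738.
Jefferson allocation: Eskel 4, Farrow 5, Carrow 4, Arden 4.
Every allocation lies between the lower and upper quota.

none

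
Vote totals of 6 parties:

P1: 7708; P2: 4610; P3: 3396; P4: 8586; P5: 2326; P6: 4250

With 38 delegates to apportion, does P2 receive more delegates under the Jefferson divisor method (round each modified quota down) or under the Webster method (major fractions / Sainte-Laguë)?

Jefferson: P1 10, P2 5, P3 4, P4 11, P5 3, P6 5.
Webster: P1 9, P2 6, P3 4, P4 11, P5 3, P6 5.
P2 gets 5 under Jefferson and 6 under Webster.

Webster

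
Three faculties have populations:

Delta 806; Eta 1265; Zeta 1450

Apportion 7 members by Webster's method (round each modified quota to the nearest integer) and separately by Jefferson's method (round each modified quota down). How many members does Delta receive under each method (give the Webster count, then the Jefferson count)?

2 and 1

Webster: Delta 2, Eta 2, Zeta 3.
Jefferson: Delta 1, Eta 3, Zeta 3.
Delta gets 2 under Webster and 1 under Jefferson.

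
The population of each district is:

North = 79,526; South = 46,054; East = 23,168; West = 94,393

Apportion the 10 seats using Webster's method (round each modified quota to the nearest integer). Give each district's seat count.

North=3, South=2, East=1, West=4

Standard divisor 243141/10 ≈ 24314.1; standard quotas: North 3.271, South 1.894, East 0.953, West 3.882.
Rounding to the nearest integer gives North 3, South 2, East 1, West 4 — total 10, matching the house size, so no adjustment is needed.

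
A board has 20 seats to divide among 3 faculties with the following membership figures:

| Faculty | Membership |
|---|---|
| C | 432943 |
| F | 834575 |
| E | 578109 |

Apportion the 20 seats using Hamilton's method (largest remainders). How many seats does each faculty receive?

Standard divisor: 1845627 ÷ 20 ≈ 92281.35.
Standard quotas: C 4.6916, F 9.0438, E 6.2646.
Lower quotas: C 4, F 9, E 6 (sum 19, leaving 1 seat).
Remainders in descending order: C 0.6916, E 0.2646, F 0.0438.
The surplus seat goes to C.

C=5, F=9, E=6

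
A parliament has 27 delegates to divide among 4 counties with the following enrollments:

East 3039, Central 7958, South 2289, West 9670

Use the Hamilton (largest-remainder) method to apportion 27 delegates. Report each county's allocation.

Standard divisor: 22956 ÷ 27 ≈ 850.222.
Standard quotas: East 3.5744, Central 9.3599, South 2.6922, West 11.3735.
Lower quotas: East 3, Central 9, South 2, West 11 (sum 25, leaving 2 seats).
Remainders in descending order: South 0.6922, East 0.5744, West 0.3735, Central 0.3599.
Largest remainders: South, East receive the extra seats.

East 4; Central 9; South 3; West 11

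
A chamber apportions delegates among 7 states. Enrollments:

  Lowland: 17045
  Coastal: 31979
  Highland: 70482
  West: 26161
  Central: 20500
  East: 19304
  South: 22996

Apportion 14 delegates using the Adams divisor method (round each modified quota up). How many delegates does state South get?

2

Standard divisor 208467/14 ≈ 14890.5; standard quotas: Lowland 1.145, Coastal 2.148, Highland 4.733, West 1.757, Central 1.377, East 1.296, South 1.544.
Rounding up gives 2, 3, 5, 2, 2, 2, 2 = 18 seats, so the divisor must be adjusted.
With modified divisor 19900: modified quotas Lowland 0.857, Coastal 1.607, Highland 3.542, West 1.315, Central 1.030, East 0.970, South 1.156.
Rounding up: Lowland 1, Coastal 2, Highland 4, West 2, Central 2, East 1, South 2 (total 14).
South receives 2.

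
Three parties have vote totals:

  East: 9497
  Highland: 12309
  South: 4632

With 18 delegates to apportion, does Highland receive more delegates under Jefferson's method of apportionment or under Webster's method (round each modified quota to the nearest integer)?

Jefferson: East 6, Highland 9, South 3.
Webster: East 7, Highland 8, South 3.
Highland gets 9 under Jefferson and 8 under Webster.

Jefferson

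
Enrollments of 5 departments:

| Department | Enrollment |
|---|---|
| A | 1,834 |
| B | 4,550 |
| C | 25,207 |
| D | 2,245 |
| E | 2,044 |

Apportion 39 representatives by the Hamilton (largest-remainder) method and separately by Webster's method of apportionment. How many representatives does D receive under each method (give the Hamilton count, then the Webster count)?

3 and 2

Hamilton: A 2, B 5, C 27, D 3, E 2.
Webster: A 2, B 5, C 28, D 2, E 2.
D gets 3 under Hamilton and 2 under Webster.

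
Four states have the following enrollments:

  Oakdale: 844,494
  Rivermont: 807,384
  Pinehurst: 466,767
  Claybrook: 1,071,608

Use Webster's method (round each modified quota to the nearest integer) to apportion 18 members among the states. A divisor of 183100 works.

Oakdale 5; Rivermont 4; Pinehurst 3; Claybrook 6

With modified divisor 183100: modified quotas Oakdale 4.612, Rivermont 4.410, Pinehurst 2.549, Claybrook 5.853.
Rounding to the nearest integer: Oakdale 5, Rivermont 4, Pinehurst 3, Claybrook 6 (total 18).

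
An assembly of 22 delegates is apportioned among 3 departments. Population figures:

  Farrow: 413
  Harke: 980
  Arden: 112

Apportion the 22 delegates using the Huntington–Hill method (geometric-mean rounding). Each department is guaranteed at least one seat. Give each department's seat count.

Farrow=6, Harke=14, Arden=2

With divisor 70: modified quotas Farrow 5.900, Harke 14.000, Arden 1.600.
Geometric-mean thresholds: Farrow √(5·6)=5.477, Harke √(14·15)=14.491, Arden √(1·2)=1.414.
Each quota rounded against its threshold gives Farrow 6, Harke 14, Arden 2 (total 22).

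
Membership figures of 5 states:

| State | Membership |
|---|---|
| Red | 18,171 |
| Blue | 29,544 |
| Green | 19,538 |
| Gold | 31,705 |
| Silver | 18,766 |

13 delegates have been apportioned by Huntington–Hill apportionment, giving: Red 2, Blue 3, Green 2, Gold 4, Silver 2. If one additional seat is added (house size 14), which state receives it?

Priority for the next seat is population ÷ (√(s·(s+1))).
Priorities: Red 7418.280, Blue 8528.618, Green 7976.355, Gold 7089.454, Silver 7661.187.
Highest priority: Blue.

Blue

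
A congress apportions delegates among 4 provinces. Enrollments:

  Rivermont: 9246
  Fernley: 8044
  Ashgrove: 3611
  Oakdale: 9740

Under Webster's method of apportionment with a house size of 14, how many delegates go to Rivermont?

4

Standard divisor 30641/14 ≈ 2188.643; standard quotas: Rivermont 4.225, Fernley 3.675, Ashgrove 1.650, Oakdale 4.450.
Rounding to the nearest integer gives Rivermont 4, Fernley 4, Ashgrove 2, Oakdale 4 — total 14, matching the house size, so no adjustment is needed.
Rivermont receives 4.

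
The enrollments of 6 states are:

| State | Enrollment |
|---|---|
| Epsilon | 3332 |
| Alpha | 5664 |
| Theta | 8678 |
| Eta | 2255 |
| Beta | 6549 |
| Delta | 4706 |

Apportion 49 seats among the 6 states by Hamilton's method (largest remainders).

The standard divisor is 31184/49 ≈ 636.408.
Standard quotas: Epsilon 5.2356, Alpha 8.8999, Theta 13.6359, Eta 3.5433, Beta 10.2906, Delta 7.3946.
Lower quotas: Epsilon 5, Alpha 8, Theta 13, Eta 3, Beta 10, Delta 7 (sum 46, leaving 3 seats).
Remainders in descending order: Alpha 0.8999, Theta 0.6359, Eta 0.5433, Delta 0.3946, Beta 0.2906, Epsilon 0.2356.
The surplus seats go to Alpha, Theta, Eta.

Epsilon: 5, Alpha: 9, Theta: 14, Eta: 4, Beta: 10, Delta: 7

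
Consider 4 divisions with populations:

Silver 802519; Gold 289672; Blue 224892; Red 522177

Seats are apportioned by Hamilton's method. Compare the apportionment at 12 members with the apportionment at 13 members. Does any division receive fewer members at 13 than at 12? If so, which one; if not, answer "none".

At 12 seats: Silver 5, Gold 2, Blue 2, Red 3.
At 13 seats: Silver 6, Gold 2, Blue 1, Red 4.
Blue drops from 2 to 1.

Blue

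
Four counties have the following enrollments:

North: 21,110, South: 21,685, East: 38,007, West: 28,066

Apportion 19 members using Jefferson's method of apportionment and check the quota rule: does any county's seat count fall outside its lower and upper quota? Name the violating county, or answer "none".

none

Standard quotas: North 3.684, South 3.785, East 6.633, West 4.898.
Jefferson allocation: North 3, South 4, East 7, West 5.
Every allocation lies between the lower and upper quota.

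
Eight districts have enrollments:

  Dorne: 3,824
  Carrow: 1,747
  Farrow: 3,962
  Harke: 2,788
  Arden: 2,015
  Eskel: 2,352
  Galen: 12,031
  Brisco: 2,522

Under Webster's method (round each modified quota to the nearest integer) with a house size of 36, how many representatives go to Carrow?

2

Standard divisor 31241/36 ≈ 867.806; standard quotas: Dorne 4.407, Carrow 2.013, Farrow 4.566, Harke 3.213, Arden 2.322, Eskel 2.710, Galen 13.864, Brisco 2.906.
Rounding to the nearest integer gives Dorne 4, Carrow 2, Farrow 5, Harke 3, Arden 2, Eskel 3, Galen 14, Brisco 3 — total 36, matching the house size, so no adjustment is needed.
Carrow receives 2.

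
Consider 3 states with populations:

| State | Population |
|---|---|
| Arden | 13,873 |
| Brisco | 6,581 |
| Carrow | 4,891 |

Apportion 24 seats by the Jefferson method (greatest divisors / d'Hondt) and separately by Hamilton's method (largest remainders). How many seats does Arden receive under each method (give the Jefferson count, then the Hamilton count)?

Jefferson: Arden 14, Brisco 6, Carrow 4.
Hamilton: Arden 13, Brisco 6, Carrow 5.
Arden gets 14 under Jefferson and 13 under Hamilton.

14 and 13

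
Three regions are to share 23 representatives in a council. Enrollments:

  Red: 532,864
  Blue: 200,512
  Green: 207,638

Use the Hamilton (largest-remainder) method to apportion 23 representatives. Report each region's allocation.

Red 13; Blue 5; Green 5

Standard divisor: 941014 ÷ 23 ≈ 40913.652.
Standard quotas: Red 13.0241, Blue 4.9009, Green 5.0750.
Lower quotas: Red 13, Blue 4, Green 5 (sum 22, leaving 1 seat).
Remainders in descending order: Blue 0.9009, Green 0.0750, Red 0.0241.
The surplus seat goes to Blue.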